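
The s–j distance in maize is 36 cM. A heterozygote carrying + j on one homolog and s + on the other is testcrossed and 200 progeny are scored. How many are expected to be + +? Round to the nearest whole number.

A map distance of 36 cM corresponds to a recombination frequency of 0.360.
The F1 is + j / s +, so + + is a recombinant gamete class with expected frequency r/2 = 0.360/2 = 0.1800.
Expected number = 0.1800 × 200 = 36.00 ≈ 36.

36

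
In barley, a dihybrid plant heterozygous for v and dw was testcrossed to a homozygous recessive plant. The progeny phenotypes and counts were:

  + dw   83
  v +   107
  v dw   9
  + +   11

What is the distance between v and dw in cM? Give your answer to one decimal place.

The two most frequent classes, + dw (83) and v + (107), are the parental types, so the F1 was + dw / v +.
The recombinant classes are + + and v dw: 11 + 9 = 20.
Recombination frequency = 20/210 = 0.0952 ≈ 9.5%, i.e. 9.5 cM.

9.5 cM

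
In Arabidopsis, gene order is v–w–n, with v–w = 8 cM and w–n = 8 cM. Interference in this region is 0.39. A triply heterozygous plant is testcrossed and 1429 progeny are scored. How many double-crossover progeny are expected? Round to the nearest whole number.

Map distances give recombination frequencies of 0.080 and 0.080 for the two intervals.
With interference 0.39 (so coincidence = 0.61), expected double-crossover frequency = 0.080 × 0.080 × 0.61 = 0.00390.
Expected number = 0.00390 × 1429 = 5.58 ≈ 6.

6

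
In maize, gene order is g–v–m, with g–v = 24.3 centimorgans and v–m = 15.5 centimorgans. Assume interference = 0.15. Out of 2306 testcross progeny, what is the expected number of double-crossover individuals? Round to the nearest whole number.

74

Map distances give recombination frequencies of 0.243 and 0.155 for the two intervals.
With interference 0.15 (so coincidence = 0.85), expected double-crossover frequency = 0.243 × 0.155 × 0.85 = 0.03202.
Expected number = 0.03202 × 2306 = 73.83 ≈ 74.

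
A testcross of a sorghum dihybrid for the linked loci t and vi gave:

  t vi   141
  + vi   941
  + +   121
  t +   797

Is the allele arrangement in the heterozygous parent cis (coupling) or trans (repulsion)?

The two most frequent classes are + vi (941) and t + (797); these are the parental (non-recombinant) types.
So the F1 carried + vi on one chromosome and t + on the other — the recessive alleles are on opposite chromosomes (trans / repulsion).

trans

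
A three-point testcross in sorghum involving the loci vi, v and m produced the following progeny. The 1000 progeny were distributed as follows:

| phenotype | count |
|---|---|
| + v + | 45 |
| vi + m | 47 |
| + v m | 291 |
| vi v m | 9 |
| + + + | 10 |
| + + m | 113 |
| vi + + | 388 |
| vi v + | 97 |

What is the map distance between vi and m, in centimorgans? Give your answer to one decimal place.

The two most frequent reciprocal classes, + v m and vi + +, are the parental types, so the F1 was + v m / vi + +.
The two rarest classes, vi v m and + + +, are the double crossovers. Comparing them with the parentals, only the vi allele has switched, so vi is the middle locus and the order is v – vi – m.
Crossovers in the vi–m interval produce the single-crossover classes + v + and vi + m (45 + 47 = 92) plus the double crossovers (19).
RF(vi–m) = (92 + 19) / 1000 = 111/1000 = 0.1110 → 11.1 centimorgans.

11.1 centimorgans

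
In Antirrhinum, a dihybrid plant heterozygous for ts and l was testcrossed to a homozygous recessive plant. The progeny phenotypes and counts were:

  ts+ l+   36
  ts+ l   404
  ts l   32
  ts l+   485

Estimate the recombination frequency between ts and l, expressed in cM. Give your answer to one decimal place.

The two most frequent classes, ts+ l (404) and ts l+ (485), are the parental types, so the F1 was ts+ l / ts l+.
The recombinant classes are ts+ l+ and ts l: 36 + 32 = 68.
Recombination frequency = 68/957 = 0.0711 ≈ 7.1%, i.e. 7.1 cM.

7.1 cM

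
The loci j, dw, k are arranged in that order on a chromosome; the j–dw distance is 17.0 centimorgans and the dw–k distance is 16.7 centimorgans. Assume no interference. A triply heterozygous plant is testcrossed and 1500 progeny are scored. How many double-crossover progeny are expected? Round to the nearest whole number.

43

Map distances give recombination frequencies of 0.170 and 0.167 for the two intervals.
With no interference, expected double-crossover frequency = 0.170 × 0.167 = 0.02839.
Expected number = 0.02839 × 1500 = 42.59 ≈ 43.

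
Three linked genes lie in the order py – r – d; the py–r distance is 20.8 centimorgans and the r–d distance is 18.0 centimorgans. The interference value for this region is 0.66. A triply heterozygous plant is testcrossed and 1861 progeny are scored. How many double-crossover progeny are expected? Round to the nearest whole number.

Map distances give recombination frequencies of 0.208 and 0.180 for the two intervals.
With interference 0.66 (so coincidence = 0.34), expected double-crossover frequency = 0.208 × 0.180 × 0.34 = 0.01273.
Expected number = 0.01273 × 1861 = 23.69 ≈ 24.

24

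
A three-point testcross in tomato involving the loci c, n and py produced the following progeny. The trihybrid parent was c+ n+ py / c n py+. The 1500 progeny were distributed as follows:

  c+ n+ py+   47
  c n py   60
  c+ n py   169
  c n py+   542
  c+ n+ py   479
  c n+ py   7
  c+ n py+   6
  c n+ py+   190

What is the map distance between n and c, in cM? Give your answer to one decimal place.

24.8 cM

The two rarest classes, c n+ py and c+ n py+, are the double crossovers. Comparing them with the parentals, only the c allele has switched, so c is the middle locus and the order is py – c – n.
Crossovers in the c–n interval produce the single-crossover classes c+ n py and c n+ py+ (169 + 190 = 359) plus the double crossovers (13).
RF(c–n) = (359 + 13) / 1500 = 372/1500 = 0.2480 → 24.8 cM.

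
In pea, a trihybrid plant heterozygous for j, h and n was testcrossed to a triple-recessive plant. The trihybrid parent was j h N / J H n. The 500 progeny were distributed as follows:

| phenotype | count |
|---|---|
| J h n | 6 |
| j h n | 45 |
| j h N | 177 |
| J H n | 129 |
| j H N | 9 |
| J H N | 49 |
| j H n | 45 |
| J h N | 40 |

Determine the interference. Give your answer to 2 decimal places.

The two rarest classes, j H N and J h n, are the double crossovers. Comparing them with the parentals, only the h allele has switched, so h is the middle locus and the order is n – h – j.
n–h: (94 + 15)/500 = 0.2180; h–j: (85 + 15)/500 = 0.2000.
Expected DCO frequency = 0.2180 × 0.2000 ≈ 0.04360; observed = 15/500 ≈ 0.03000.
Coefficient of coincidence = 0.03000/0.04360 ≈ 0.69; interference = 1 − 0.69 = 0.31.

0.31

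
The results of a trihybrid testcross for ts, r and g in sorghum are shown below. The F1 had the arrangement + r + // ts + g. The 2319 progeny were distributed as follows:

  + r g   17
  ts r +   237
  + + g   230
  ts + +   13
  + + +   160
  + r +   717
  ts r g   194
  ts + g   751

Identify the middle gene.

g

The two rarest classes, + r g and ts + +, are the double crossovers. Comparing them with the parentals, only the g allele has switched, so g is the middle locus and the order is r – g – ts.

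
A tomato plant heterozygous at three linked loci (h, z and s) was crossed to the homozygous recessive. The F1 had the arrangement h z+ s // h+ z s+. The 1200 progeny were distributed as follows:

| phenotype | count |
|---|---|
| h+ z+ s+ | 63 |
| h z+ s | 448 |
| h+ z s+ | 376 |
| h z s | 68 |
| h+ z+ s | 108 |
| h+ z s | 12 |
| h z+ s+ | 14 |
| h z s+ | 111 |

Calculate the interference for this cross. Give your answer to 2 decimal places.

0.19

The two rarest classes, h z+ s+ and h+ z s, are the double crossovers. Comparing them with the parentals, only the s allele has switched, so s is the middle locus and the order is h – s – z.
h–s: (219 + 26)/1200 = 0.2042; s–z: (131 + 26)/1200 = 0.1308.
Expected DCO frequency = 0.2042 × 0.1308 ≈ 0.02671; observed = 26/1200 ≈ 0.02167.
Coefficient of coincidence = 0.02167/0.02671 ≈ 0.81; interference = 1 − 0.81 = 0.19.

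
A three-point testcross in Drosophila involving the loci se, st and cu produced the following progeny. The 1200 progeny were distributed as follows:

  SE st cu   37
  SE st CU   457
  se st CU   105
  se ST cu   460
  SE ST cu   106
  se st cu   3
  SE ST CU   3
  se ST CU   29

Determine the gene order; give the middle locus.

st

The two most frequent reciprocal classes, se ST cu and SE st CU, are the parental types, so the F1 was se ST cu / SE st CU.
The two rarest classes, se st cu and SE ST CU, are the double crossovers. Comparing them with the parentals, only the st allele has switched, so st is the middle locus and the order is se – st – cu.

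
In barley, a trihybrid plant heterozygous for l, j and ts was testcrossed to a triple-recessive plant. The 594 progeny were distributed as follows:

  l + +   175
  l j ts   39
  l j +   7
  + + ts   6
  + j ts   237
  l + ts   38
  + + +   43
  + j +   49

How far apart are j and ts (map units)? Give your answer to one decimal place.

The two most frequent reciprocal classes, + j ts and l + +, are the parental types, so the F1 was + j ts / l + +.
The two rarest classes, + + ts and l j +, are the double crossovers. Comparing them with the parentals, only the j allele has switched, so j is the middle locus and the order is l – j – ts.
Crossovers in the j–ts interval produce the single-crossover classes + j + and l + ts (49 + 38 = 87) plus the double crossovers (13).
RF(j–ts) = (87 + 13) / 594 = 100/594 = 0.1684 → 16.8 map units.

16.8 map units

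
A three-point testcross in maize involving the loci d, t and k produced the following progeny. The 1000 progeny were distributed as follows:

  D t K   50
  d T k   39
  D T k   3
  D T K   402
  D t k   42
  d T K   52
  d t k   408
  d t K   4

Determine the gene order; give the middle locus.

k

The two most frequent reciprocal classes, D T K and d t k, are the parental types, so the F1 was D T K / d t k.
The two rarest classes, D T k and d t K, are the double crossovers. Comparing them with the parentals, only the k allele has switched, so k is the middle locus and the order is d – k – t.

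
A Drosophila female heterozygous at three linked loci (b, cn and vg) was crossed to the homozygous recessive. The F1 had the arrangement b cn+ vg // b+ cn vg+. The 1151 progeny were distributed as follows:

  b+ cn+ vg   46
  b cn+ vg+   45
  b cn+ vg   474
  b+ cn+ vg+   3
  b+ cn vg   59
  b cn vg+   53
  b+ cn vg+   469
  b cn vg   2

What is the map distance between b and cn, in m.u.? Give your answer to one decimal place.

The two rarest classes, b cn vg and b+ cn+ vg+, are the double crossovers. Comparing them with the parentals, only the cn allele has switched, so cn is the middle locus and the order is vg – cn – b.
Crossovers in the cn–b interval produce the single-crossover classes b+ cn+ vg and b cn vg+ (46 + 53 = 99) plus the double crossovers (5).
RF(cn–b) = (99 + 5) / 1151 = 104/1151 = 0.0904 → 9.0 m.u.

9.0 m.u.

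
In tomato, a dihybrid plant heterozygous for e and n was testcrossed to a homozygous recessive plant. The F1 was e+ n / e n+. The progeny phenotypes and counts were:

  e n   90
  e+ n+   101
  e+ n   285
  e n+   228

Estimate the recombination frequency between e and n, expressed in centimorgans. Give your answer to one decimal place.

27.1 centimorgans

The recombinant classes are e+ n+ and e n: 101 + 90 = 191.
Recombination frequency = 191/704 = 0.2713 ≈ 27.1%, i.e. 27.1 centimorgans.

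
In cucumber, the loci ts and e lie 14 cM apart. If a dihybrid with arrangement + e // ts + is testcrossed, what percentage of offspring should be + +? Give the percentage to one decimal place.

A map distance of 14 cM corresponds to a recombination frequency of 0.140.
The F1 is + e / ts +, so + + is a recombinant gamete class with expected frequency r/2 = 0.140/2 = 0.0700.
That is 0.0700 = 7.0% of the progeny.

7.0%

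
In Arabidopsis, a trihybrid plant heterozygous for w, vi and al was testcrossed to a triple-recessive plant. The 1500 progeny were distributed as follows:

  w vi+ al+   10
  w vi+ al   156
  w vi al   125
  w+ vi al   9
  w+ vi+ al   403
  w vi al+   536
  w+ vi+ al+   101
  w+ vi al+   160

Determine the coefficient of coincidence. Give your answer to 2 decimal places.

0.35

The two most frequent reciprocal classes, w+ vi+ al and w vi al+, are the parental types, so the F1 was w+ vi+ al / w vi al+.
The two rarest classes, w+ vi al and w vi+ al+, are the double crossovers. Comparing them with the parentals, only the vi allele has switched, so vi is the middle locus and the order is w – vi – al.
w–vi: (316 + 19)/1500 = 0.2233; vi–al: (226 + 19)/1500 = 0.1633.
Expected DCO frequency = 0.2233 × 0.1633 ≈ 0.03646; observed = 19/1500 ≈ 0.01267.
Coefficient of coincidence = 0.01267/0.03646 ≈ 0.35.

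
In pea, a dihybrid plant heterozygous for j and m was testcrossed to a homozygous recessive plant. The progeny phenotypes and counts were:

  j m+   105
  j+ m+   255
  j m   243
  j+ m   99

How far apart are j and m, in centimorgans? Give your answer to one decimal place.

29.1 centimorgans

The two most frequent classes, j+ m+ (255) and j m (243), are the parental types, so the F1 was j+ m+ / j m.
The recombinant classes are j+ m and j m+: 99 + 105 = 204.
Recombination frequency = 204/702 = 0.2906 ≈ 29.1%, i.e. 29.1 centimorgans.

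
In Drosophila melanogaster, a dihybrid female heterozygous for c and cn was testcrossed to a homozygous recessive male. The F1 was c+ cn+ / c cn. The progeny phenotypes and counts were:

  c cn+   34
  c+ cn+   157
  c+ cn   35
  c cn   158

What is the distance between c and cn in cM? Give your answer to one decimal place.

18.0 cM

The recombinant classes are c+ cn and c cn+: 35 + 34 = 69.
Recombination frequency = 69/384 = 0.1797 ≈ 18.0%, i.e. 18.0 cM.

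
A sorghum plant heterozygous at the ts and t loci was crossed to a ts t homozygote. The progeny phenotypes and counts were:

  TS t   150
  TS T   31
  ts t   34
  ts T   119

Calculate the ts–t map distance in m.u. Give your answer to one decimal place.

The two most frequent classes, TS t (150) and ts T (119), are the parental types, so the F1 was TS t / ts T.
The recombinant classes are TS T and ts t: 31 + 34 = 65.
Recombination frequency = 65/334 = 0.1946 ≈ 19.5%, i.e. 19.5 m.u.

19.5 m.u.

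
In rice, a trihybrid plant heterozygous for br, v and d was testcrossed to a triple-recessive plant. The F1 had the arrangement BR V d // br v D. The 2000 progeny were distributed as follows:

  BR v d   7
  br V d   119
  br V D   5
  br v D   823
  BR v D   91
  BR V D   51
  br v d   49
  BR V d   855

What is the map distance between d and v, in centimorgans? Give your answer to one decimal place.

The two rarest classes, BR v d and br V D, are the double crossovers. Comparing them with the parentals, only the v allele has switched, so v is the middle locus and the order is d – v – br.
Crossovers in the d–v interval produce the single-crossover classes BR V D and br v d (51 + 49 = 100) plus the double crossovers (12).
RF(d–v) = (100 + 12) / 2000 = 112/2000 = 0.0560 → 5.6 centimorgans.

5.6 centimorgans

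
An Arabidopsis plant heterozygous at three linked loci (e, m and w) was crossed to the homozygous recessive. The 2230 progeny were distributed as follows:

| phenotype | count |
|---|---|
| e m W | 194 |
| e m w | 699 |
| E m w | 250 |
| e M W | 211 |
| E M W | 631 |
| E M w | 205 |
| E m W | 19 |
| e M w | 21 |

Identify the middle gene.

The two most frequent reciprocal classes, E M W and e m w, are the parental types, so the F1 was E M W / e m w.
The two rarest classes, E m W and e M w, are the double crossovers. Comparing them with the parentals, only the m allele has switched, so m is the middle locus and the order is w – m – e.

m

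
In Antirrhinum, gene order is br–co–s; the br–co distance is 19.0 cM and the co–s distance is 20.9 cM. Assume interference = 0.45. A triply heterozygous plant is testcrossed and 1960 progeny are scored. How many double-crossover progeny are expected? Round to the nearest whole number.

43

Map distances give recombination frequencies of 0.190 and 0.209 for the two intervals.
With interference 0.45 (so coincidence = 0.55), expected double-crossover frequency = 0.190 × 0.209 × 0.55 = 0.02184.
Expected number = 0.02184 × 1960 = 42.81 ≈ 43.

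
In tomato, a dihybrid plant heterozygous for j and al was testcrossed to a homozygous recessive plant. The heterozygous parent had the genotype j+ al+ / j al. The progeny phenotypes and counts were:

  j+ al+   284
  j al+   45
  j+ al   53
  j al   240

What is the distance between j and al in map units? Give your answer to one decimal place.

The recombinant classes are j+ al and j al+: 53 + 45 = 98.
Recombination frequency = 98/622 = 0.1576 ≈ 15.8%, i.e. 15.8 map units.

15.8 map units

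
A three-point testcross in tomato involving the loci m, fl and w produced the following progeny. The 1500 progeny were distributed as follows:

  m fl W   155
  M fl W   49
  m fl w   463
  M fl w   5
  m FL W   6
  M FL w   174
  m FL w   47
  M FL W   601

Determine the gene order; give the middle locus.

m

The two most frequent reciprocal classes, m fl w and M FL W, are the parental types, so the F1 was m fl w / M FL W.
The two rarest classes, M fl w and m FL W, are the double crossovers. Comparing them with the parentals, only the m allele has switched, so m is the middle locus and the order is w – m – fl.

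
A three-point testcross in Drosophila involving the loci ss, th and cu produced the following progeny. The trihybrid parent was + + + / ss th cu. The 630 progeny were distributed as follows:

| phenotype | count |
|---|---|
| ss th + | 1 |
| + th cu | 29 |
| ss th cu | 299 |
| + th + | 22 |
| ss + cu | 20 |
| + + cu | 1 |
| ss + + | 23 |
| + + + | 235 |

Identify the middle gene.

cu

The two rarest classes, + + cu and ss th +, are the double crossovers. Comparing them with the parentals, only the cu allele has switched, so cu is the middle locus and the order is th – cu – ss.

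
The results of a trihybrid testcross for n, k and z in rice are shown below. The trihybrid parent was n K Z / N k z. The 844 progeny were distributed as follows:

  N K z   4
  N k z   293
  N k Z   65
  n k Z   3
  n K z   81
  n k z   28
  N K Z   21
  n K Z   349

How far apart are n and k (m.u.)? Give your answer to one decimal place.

6.6 m.u.

The two rarest classes, n k Z and N K z, are the double crossovers. Comparing them with the parentals, only the k allele has switched, so k is the middle locus and the order is z – k – n.
Crossovers in the k–n interval produce the single-crossover classes N K Z and n k z (21 + 28 = 49) plus the double crossovers (7).
RF(k–n) = (49 + 7) / 844 = 56/844 = 0.0664 → 6.6 m.u.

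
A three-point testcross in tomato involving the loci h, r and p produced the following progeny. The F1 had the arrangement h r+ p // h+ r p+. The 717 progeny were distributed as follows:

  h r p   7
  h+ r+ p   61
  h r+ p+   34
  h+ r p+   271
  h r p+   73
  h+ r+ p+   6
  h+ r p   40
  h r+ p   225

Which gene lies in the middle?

r

The two rarest classes, h r p and h+ r+ p+, are the double crossovers. Comparing them with the parentals, only the r allele has switched, so r is the middle locus and the order is p – r – h.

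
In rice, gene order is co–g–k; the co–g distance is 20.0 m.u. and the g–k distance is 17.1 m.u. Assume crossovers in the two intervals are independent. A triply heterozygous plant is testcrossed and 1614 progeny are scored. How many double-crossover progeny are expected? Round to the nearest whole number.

55

Map distances give recombination frequencies of 0.200 and 0.171 for the two intervals.
With no interference, expected double-crossover frequency = 0.200 × 0.171 = 0.03420.
Expected number = 0.03420 × 1614 = 55.20 ≈ 55.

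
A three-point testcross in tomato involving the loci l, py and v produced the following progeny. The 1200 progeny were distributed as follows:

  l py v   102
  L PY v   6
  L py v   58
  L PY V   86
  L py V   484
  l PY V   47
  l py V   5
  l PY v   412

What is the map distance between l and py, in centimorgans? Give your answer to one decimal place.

16.6 centimorgans

The two most frequent reciprocal classes, L py V and l PY v, are the parental types, so the F1 was L py V / l PY v.
The two rarest classes, l py V and L PY v, are the double crossovers. Comparing them with the parentals, only the l allele has switched, so l is the middle locus and the order is py – l – v.
Crossovers in the py–l interval produce the single-crossover classes L PY V and l py v (86 + 102 = 188) plus the double crossovers (11).
RF(py–l) = (188 + 11) / 1200 = 199/1200 = 0.1658 → 16.6 centimorgans.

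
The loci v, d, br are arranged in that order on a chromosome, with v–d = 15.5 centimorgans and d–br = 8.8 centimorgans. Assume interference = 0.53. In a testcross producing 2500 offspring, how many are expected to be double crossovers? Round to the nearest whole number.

Map distances give recombination frequencies of 0.155 and 0.088 for the two intervals.
With interference 0.53 (so coincidence = 0.47), expected double-crossover frequency = 0.155 × 0.088 × 0.47 = 0.00641.
Expected number = 0.00641 × 2500 = 16.03 ≈ 16.

16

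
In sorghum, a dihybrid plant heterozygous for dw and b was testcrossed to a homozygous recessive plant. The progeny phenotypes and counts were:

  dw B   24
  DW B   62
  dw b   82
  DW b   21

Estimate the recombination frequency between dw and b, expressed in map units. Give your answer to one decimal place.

23.8 map units

The two most frequent classes, DW B (62) and dw b (82), are the parental types, so the F1 was DW B / dw b.
The recombinant classes are DW b and dw B: 21 + 24 = 45.
Recombination frequency = 45/189 = 0.2381 ≈ 23.8%, i.e. 23.8 map units.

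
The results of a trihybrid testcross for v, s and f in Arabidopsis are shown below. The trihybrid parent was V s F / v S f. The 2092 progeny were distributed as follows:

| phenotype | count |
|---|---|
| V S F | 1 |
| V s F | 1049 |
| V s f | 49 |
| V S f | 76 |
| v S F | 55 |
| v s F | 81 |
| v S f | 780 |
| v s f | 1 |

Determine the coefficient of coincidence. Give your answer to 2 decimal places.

The two rarest classes, V S F and v s f, are the double crossovers. Comparing them with the parentals, only the s allele has switched, so s is the middle locus and the order is v – s – f.
v–s: (157 + 2)/2092 = 0.0760; s–f: (104 + 2)/2092 = 0.0507.
Expected DCO frequency = 0.0760 × 0.0507 ≈ 0.00385; observed = 2/2092 ≈ 0.00096.
Coefficient of coincidence = 0.00096/0.00385 ≈ 0.25.

0.25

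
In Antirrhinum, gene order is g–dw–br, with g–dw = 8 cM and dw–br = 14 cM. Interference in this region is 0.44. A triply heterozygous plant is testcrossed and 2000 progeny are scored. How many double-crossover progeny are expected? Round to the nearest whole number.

Map distances give recombination frequencies of 0.080 and 0.140 for the two intervals.
With interference 0.44 (so coincidence = 0.56), expected double-crossover frequency = 0.080 × 0.140 × 0.56 = 0.00627.
Expected number = 0.00627 × 2000 = 12.54 ≈ 13.

13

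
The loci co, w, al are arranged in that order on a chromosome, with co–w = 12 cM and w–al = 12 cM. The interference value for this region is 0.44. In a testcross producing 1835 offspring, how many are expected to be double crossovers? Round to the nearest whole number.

Map distances give recombination frequencies of 0.120 and 0.120 for the two intervals.
With interference 0.44 (so coincidence = 0.56), expected double-crossover frequency = 0.120 × 0.120 × 0.56 = 0.00806.
Expected number = 0.00806 × 1835 = 14.80 ≈ 15.

15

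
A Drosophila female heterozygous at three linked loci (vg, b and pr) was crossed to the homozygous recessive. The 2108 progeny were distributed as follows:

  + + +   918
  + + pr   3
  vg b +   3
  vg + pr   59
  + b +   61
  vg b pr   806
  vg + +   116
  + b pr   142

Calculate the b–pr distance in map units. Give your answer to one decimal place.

6.0 map units

The two most frequent reciprocal classes, vg b pr and + + +, are the parental types, so the F1 was vg b pr / + + +.
The two rarest classes, vg b + and + + pr, are the double crossovers. Comparing them with the parentals, only the pr allele has switched, so pr is the middle locus and the order is vg – pr – b.
Crossovers in the pr–b interval produce the single-crossover classes vg + pr and + b + (59 + 61 = 120) plus the double crossovers (6).
RF(pr–b) = (120 + 6) / 2108 = 126/2108 = 0.0598 → 6.0 map units.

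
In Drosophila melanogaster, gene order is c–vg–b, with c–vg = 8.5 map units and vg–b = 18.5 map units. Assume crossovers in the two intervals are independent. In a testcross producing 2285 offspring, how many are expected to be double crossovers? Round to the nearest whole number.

Map distances give recombination frequencies of 0.085 and 0.185 for the two intervals.
With no interference, expected double-crossover frequency = 0.085 × 0.185 = 0.01572.
Expected number = 0.01572 × 2285 = 35.93 ≈ 36.

36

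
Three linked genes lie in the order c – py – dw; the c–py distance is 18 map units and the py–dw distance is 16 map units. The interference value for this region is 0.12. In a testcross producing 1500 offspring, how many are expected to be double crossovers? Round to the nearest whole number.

Map distances give recombination frequencies of 0.180 and 0.160 for the two intervals.
With interference 0.12 (so coincidence = 0.88), expected double-crossover frequency = 0.180 × 0.160 × 0.88 = 0.02534.
Expected number = 0.02534 × 1500 = 38.02 ≈ 38.

38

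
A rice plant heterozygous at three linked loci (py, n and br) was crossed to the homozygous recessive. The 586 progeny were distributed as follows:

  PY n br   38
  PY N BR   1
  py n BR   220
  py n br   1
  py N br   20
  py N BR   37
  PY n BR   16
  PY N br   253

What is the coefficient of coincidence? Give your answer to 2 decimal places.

0.40

The two most frequent reciprocal classes, PY N br and py n BR, are the parental types, so the F1 was PY N br / py n BR.
The two rarest classes, PY N BR and py n br, are the double crossovers. Comparing them with the parentals, only the br allele has switched, so br is the middle locus and the order is n – br – py.
n–br: (75 + 2)/586 = 0.1314; br–py: (36 + 2)/586 = 0.0648.
Expected DCO frequency = 0.1314 × 0.0648 ≈ 0.00851; observed = 2/586 ≈ 0.00341.
Coefficient of coincidence = 0.00341/0.00851 ≈ 0.40.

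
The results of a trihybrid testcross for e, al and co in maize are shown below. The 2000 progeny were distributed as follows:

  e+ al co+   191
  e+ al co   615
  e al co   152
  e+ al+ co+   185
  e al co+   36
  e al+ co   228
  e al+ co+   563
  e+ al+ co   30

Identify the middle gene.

al

The two most frequent reciprocal classes, e+ al co and e al+ co+, are the parental types, so the F1 was e+ al co / e al+ co+.
The two rarest classes, e+ al+ co and e al co+, are the double crossovers. Comparing them with the parentals, only the al allele has switched, so al is the middle locus and the order is co – al – e.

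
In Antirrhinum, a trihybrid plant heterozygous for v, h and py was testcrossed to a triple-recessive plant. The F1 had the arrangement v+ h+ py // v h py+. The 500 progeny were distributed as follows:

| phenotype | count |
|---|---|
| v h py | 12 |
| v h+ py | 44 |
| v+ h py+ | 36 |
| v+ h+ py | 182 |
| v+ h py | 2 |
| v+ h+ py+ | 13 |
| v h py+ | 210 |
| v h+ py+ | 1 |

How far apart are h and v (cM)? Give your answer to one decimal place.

The two rarest classes, v+ h py and v h+ py+, are the double crossovers. Comparing them with the parentals, only the h allele has switched, so h is the middle locus and the order is py – h – v.
Crossovers in the h–v interval produce the single-crossover classes v h+ py and v+ h py+ (44 + 36 = 80) plus the double crossovers (3).
RF(h–v) = (80 + 3) / 500 = 83/500 = 0.1660 → 16.6 cM.

16.6 cM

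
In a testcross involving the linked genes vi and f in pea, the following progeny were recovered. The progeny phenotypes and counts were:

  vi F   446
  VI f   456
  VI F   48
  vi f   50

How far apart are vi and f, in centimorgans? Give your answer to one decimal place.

The two most frequent classes, VI f (456) and vi F (446), are the parental types, so the F1 was VI f / vi F.
The recombinant classes are VI F and vi f: 48 + 50 = 98.
Recombination frequency = 98/1000 = 0.0980 ≈ 9.8%, i.e. 9.8 centimorgans.

9.8 centimorgans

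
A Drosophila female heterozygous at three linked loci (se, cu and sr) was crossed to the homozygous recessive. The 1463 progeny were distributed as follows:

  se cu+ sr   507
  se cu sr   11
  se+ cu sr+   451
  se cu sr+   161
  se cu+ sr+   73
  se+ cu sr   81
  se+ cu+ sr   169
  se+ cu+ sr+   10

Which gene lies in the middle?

cu

The two most frequent reciprocal classes, se cu+ sr and se+ cu sr+, are the parental types, so the F1 was se cu+ sr / se+ cu sr+.
The two rarest classes, se cu sr and se+ cu+ sr+, are the double crossovers. Comparing them with the parentals, only the cu allele has switched, so cu is the middle locus and the order is sr – cu – se.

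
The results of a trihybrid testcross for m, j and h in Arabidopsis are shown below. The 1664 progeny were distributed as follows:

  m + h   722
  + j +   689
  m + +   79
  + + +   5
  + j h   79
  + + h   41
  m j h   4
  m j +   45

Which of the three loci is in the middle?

j

The two most frequent reciprocal classes, m + h and + j +, are the parental types, so the F1 was m + h / + j +.
The two rarest classes, m j h and + + +, are the double crossovers. Comparing them with the parentals, only the j allele has switched, so j is the middle locus and the order is m – j – h.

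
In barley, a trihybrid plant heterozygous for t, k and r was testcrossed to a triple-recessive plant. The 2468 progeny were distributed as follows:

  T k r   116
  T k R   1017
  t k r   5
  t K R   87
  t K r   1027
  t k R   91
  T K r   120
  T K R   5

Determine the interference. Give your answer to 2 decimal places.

The two most frequent reciprocal classes, T k R and t K r, are the parental types, so the F1 was T k R / t K r.
The two rarest classes, T K R and t k r, are the double crossovers. Comparing them with the parentals, only the k allele has switched, so k is the middle locus and the order is t – k – r.
t–k: (211 + 10)/2468 = 0.0895; k–r: (203 + 10)/2468 = 0.0863.
Expected DCO frequency = 0.0895 × 0.0863 ≈ 0.00772; observed = 10/2468 ≈ 0.00405.
Coefficient of coincidence = 0.00405/0.00772 ≈ 0.52; interference = 1 − 0.52 = 0.48.

0.48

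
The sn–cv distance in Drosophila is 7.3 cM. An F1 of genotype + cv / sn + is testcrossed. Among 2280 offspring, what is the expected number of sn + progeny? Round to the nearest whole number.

1057

A map distance of 7.3 cM corresponds to a recombination frequency of 0.073.
The F1 is + cv / sn +, so sn + is a parental gamete class with expected frequency (1 − r)/2 = 0.927/2 = 0.4635.
Expected number = 0.4635 × 2280 = 1056.78 ≈ 1057.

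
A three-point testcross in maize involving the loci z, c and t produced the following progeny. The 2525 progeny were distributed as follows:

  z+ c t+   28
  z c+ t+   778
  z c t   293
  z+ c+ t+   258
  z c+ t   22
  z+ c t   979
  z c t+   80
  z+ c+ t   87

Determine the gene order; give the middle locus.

t

The two most frequent reciprocal classes, z+ c t and z c+ t+, are the parental types, so the F1 was z+ c t / z c+ t+.
The two rarest classes, z+ c t+ and z c+ t, are the double crossovers. Comparing them with the parentals, only the t allele has switched, so t is the middle locus and the order is c – t – z.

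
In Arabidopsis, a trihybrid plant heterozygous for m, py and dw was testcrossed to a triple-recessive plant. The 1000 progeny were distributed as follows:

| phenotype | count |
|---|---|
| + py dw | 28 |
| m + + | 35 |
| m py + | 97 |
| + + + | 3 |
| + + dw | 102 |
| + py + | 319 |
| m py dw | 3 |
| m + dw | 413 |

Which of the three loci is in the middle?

py

The two most frequent reciprocal classes, + py + and m + dw, are the parental types, so the F1 was + py + / m + dw.
The two rarest classes, + + + and m py dw, are the double crossovers. Comparing them with the parentals, only the py allele has switched, so py is the middle locus and the order is dw – py – m.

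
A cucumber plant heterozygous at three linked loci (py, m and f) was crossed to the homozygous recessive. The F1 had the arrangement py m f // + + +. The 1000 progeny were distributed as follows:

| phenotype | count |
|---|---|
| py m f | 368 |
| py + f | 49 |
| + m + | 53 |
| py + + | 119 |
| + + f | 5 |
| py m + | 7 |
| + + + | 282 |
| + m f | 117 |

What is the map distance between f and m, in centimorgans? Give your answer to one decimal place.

11.4 centimorgans

The two rarest classes, py m + and + + f, are the double crossovers. Comparing them with the parentals, only the f allele has switched, so f is the middle locus and the order is m – f – py.
Crossovers in the m–f interval produce the single-crossover classes py + f and + m + (49 + 53 = 102) plus the double crossovers (12).
RF(m–f) = (102 + 12) / 1000 = 114/1000 = 0.1140 → 11.4 centimorgans.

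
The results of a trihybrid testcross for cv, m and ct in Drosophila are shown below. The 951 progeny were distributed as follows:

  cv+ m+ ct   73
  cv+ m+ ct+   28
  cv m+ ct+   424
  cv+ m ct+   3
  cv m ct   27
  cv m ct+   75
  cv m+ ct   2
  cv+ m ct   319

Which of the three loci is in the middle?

The two most frequent reciprocal classes, cv m+ ct+ and cv+ m ct, are the parental types, so the F1 was cv m+ ct+ / cv+ m ct.
The two rarest classes, cv m+ ct and cv+ m ct+, are the double crossovers. Comparing them with the parentals, only the ct allele has switched, so ct is the middle locus and the order is cv – ct – m.

ct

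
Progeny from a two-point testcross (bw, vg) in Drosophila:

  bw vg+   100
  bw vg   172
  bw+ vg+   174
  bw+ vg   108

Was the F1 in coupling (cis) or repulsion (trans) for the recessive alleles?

The two most frequent classes are bw+ vg+ (174) and bw vg (172); these are the parental (non-recombinant) types.
So the F1 carried bw+ vg+ on one chromosome and bw vg on the other — the recessive alleles are on the same chromosome (cis / coupling).

cis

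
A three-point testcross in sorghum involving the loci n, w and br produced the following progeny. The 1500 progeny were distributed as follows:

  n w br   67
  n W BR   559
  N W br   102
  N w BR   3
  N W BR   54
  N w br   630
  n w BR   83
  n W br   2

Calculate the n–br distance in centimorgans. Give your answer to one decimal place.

The two most frequent reciprocal classes, N w br and n W BR, are the parental types, so the F1 was N w br / n W BR.
The two rarest classes, N w BR and n W br, are the double crossovers. Comparing them with the parentals, only the br allele has switched, so br is the middle locus and the order is w – br – n.
Crossovers in the br–n interval produce the single-crossover classes n w br and N W BR (67 + 54 = 121) plus the double crossovers (5).
RF(br–n) = (121 + 5) / 1500 = 126/1500 = 0.0840 → 8.4 centimorgans.

8.4 centimorgans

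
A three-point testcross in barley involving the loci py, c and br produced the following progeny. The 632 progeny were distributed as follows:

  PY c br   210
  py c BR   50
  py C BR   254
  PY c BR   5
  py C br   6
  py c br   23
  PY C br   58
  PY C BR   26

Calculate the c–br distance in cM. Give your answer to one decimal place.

18.8 cM

The two most frequent reciprocal classes, py C BR and PY c br, are the parental types, so the F1 was py C BR / PY c br.
The two rarest classes, py C br and PY c BR, are the double crossovers. Comparing them with the parentals, only the br allele has switched, so br is the middle locus and the order is py – br – c.
Crossovers in the br–c interval produce the single-crossover classes py c BR and PY C br (50 + 58 = 108) plus the double crossovers (11).
RF(br–c) = (108 + 11) / 632 = 119/632 = 0.1883 → 18.8 cM.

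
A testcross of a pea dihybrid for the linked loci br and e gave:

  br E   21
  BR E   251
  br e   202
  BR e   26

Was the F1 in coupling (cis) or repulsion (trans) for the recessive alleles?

The two most frequent classes are BR E (251) and br e (202); these are the parental (non-recombinant) types.
So the F1 carried BR E on one chromosome and br e on the other — the recessive alleles are on the same chromosome (cis / coupling).

cis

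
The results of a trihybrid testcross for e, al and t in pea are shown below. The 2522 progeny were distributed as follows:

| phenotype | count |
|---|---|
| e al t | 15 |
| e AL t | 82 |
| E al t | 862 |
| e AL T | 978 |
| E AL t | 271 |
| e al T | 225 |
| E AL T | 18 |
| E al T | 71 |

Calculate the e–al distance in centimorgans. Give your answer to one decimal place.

21.0 centimorgans

The two most frequent reciprocal classes, e AL T and E al t, are the parental types, so the F1 was e AL T / E al t.
The two rarest classes, E AL T and e al t, are the double crossovers. Comparing them with the parentals, only the e allele has switched, so e is the middle locus and the order is al – e – t.
Crossovers in the al–e interval produce the single-crossover classes e al T and E AL t (225 + 271 = 496) plus the double crossovers (33).
RF(al–e) = (496 + 33) / 2522 = 529/2522 = 0.2098 → 21.0 centimorgans.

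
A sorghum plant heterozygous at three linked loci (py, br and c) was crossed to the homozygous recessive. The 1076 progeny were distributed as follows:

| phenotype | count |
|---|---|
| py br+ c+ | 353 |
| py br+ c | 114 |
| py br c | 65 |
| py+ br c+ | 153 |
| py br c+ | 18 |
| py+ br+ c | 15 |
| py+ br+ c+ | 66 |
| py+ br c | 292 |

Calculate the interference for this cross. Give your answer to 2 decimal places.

0.28

The two most frequent reciprocal classes, py br+ c+ and py+ br c, are the parental types, so the F1 was py br+ c+ / py+ br c.
The two rarest classes, py br c+ and py+ br+ c, are the double crossovers. Comparing them with the parentals, only the br allele has switched, so br is the middle locus and the order is c – br – py.
c–br: (267 + 33)/1076 = 0.2788; br–py: (131 + 33)/1076 = 0.1524.
Expected DCO frequency = 0.2788 × 0.1524 ≈ 0.04249; observed = 33/1076 ≈ 0.03067.
Coefficient of coincidence = 0.03067/0.04249 ≈ 0.72; interference = 1 − 0.72 = 0.28.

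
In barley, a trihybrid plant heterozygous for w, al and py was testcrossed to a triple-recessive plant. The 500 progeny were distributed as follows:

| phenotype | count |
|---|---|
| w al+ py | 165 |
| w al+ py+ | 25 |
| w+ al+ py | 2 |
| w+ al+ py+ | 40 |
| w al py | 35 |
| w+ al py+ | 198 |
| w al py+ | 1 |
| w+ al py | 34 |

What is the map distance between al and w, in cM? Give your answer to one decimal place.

15.6 cM

The two most frequent reciprocal classes, w+ al py+ and w al+ py, are the parental types, so the F1 was w+ al py+ / w al+ py.
The two rarest classes, w al py+ and w+ al+ py, are the double crossovers. Comparing them with the parentals, only the w allele has switched, so w is the middle locus and the order is py – w – al.
Crossovers in the w–al interval produce the single-crossover classes w+ al+ py+ and w al py (40 + 35 = 75) plus the double crossovers (3).
RF(w–al) = (75 + 3) / 500 = 78/500 = 0.1560 → 15.6 cM.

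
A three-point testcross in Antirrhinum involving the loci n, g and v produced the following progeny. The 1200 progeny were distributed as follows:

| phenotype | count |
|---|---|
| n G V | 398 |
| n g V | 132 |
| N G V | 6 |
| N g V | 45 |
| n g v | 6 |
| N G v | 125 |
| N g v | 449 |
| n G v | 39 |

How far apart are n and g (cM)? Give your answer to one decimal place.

22.4 cM

The two most frequent reciprocal classes, n G V and N g v, are the parental types, so the F1 was n G V / N g v.
The two rarest classes, N G V and n g v, are the double crossovers. Comparing them with the parentals, only the n allele has switched, so n is the middle locus and the order is g – n – v.
Crossovers in the g–n interval produce the single-crossover classes n g V and N G v (132 + 125 = 257) plus the double crossovers (12).
RF(g–n) = (257 + 12) / 1200 = 269/1200 = 0.2242 → 22.4 cM.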